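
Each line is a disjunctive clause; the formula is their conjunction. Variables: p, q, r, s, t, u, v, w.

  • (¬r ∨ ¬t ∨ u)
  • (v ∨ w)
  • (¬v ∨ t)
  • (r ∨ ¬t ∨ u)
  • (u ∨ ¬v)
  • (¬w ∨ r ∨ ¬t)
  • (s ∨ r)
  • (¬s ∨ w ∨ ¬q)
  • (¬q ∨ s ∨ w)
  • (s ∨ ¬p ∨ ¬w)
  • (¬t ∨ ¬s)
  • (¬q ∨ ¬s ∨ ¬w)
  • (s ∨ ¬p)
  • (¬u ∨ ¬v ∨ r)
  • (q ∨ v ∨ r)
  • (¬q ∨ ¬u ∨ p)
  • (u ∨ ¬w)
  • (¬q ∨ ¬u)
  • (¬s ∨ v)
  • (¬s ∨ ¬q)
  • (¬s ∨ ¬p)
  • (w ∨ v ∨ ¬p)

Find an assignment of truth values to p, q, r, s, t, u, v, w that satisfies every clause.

p=False, q=False, r=True, s=False, t=False, u=True, v=False, w=True

Try p = False.
Branch on q: take q = False.
The remaining clauses are satisfied by r = True, s = False, t = False, u = True, v = False, w = True.
Every clause has at least one true literal under this assignment.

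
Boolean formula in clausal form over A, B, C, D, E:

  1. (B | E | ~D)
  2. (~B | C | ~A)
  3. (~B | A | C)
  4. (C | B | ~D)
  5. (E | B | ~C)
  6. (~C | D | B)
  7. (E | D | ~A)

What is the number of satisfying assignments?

12

Split on B, then C.
  B=T, C=T: 7 of the 8 assignments to (A,D,E) work.
  B=T, C=F: a clause becomes empty — 0.
  B=F, C=T: remaining (A,D,E) ∈ {(F,T,T); (T,T,T)} — 2.
  B=F, C=F: remaining (A,D,E) ∈ {(F,F,F); (F,F,T); (T,F,T)} — 3.
Total: 7 + 0 + 2 + 3 = 12.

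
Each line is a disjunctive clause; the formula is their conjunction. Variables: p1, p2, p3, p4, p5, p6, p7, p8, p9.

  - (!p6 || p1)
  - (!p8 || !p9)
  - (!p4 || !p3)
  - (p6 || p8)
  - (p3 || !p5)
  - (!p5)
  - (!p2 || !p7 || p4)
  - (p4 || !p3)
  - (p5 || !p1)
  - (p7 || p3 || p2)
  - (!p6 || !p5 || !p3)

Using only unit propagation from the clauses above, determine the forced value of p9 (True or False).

False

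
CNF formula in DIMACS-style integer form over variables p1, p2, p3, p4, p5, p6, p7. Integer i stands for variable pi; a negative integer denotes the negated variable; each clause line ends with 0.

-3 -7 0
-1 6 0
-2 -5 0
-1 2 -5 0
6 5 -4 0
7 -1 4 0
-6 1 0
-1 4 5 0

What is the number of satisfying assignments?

18

Split on p1, then p5.
  p1=T, p5=T: a clause becomes empty — 0.
  p1=T, p5=F: p2 free; 3 ways for (p3,p4,p6,p7) × 2^1 = 6.
  p1=F, p5=T: p4 free; 3 ways for (p2,p3,p6,p7) × 2^1 = 6.
  p1=F, p5=F: p2 free; 3 ways for (p3,p4,p6,p7) × 2^1 = 6.
Total: 0 + 6 + 6 + 6 = 18.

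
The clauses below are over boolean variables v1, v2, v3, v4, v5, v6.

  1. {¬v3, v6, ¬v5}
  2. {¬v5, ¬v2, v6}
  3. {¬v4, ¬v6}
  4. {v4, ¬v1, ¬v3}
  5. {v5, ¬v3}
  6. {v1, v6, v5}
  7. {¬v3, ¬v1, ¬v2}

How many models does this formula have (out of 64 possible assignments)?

18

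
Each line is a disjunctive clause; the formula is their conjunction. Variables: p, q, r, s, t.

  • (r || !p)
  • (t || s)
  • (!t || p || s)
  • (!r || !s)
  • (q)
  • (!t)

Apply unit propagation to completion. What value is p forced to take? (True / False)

False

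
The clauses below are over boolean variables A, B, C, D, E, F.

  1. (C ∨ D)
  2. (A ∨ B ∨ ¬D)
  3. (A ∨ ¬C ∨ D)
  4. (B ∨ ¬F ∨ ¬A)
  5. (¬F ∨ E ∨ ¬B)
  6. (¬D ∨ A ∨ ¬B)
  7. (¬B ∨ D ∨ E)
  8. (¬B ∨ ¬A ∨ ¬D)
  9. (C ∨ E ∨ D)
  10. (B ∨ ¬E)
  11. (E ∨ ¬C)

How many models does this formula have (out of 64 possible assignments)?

3

The models are:
  A=1 B=0 C=0 D=1 E=0 F=0
  A=1 B=1 C=1 D=0 E=1 F=0
  A=1 B=1 C=1 D=0 E=1 F=1
That's 3 in total.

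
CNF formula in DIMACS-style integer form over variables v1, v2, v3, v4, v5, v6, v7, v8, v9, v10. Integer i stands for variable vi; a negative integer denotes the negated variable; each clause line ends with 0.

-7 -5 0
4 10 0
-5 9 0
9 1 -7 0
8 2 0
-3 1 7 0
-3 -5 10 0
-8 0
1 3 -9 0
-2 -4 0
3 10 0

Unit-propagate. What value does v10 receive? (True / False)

(~v8) stands alone — v8 = False.
In (v8 | v2), v8 is now false; v2 must hold, so v2 = True.
From (~v2 | ~v4) and v2 = True: v4 = False.
In (v4 | v10), v4 is now false; v10 must hold, so v10 = True.

True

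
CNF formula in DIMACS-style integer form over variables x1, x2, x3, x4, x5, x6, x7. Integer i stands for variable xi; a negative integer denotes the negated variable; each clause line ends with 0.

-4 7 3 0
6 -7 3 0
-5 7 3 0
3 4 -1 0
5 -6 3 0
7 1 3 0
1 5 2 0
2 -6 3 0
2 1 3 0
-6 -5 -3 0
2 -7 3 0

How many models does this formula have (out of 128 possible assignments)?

Split on x3, then x7.
  x3=1, x7=1: x4 free; 10 ways for (x1,x2,x5,x6) × 2^1 = 20.
  x3=1, x7=0: x4 free; 10 ways for (x1,x2,x5,x6) × 2^1 = 20.
  x3=0, x7=1: remaining (x1,x2,x4,x5,x6) ∈ {(0,1,0,1,1); (0,1,1,1,1); (1,1,1,1,1)} — 3.
  x3=0, x7=0: a clause becomes empty — 0.
Total: 20 + 20 + 3 + 0 = 43.

43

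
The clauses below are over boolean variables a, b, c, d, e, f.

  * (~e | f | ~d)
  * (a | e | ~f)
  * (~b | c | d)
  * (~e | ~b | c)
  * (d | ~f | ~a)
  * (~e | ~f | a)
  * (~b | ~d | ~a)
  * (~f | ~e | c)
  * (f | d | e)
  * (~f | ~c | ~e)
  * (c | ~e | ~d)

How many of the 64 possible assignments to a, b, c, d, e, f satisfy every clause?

14

Case analysis on e and f:
  e=1, f=1: a clause becomes empty — 0.
  e=1, f=0: a free; 3 ways for (b,c,d) × 2^1 = 6.
  e=0, f=1: remaining (a,b,c,d) ∈ {(1,0,0,1); (1,0,1,1)} — 2.
  e=0, f=0: c free; 3 ways for (a,b,d) × 2^1 = 6.
Total: 0 + 6 + 2 + 6 = 14.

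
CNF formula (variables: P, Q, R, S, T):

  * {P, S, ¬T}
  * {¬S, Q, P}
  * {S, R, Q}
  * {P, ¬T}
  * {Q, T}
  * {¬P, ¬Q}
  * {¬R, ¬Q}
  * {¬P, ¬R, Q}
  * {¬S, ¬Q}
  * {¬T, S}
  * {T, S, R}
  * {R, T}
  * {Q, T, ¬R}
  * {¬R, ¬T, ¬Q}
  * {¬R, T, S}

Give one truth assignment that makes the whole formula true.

P = T, Q = F, R = F, S = T, T = T

Set P = True and propagate.
  then Q is forced to False.
  then T is forced to True.
  then R is forced to False.
  then S is forced to True.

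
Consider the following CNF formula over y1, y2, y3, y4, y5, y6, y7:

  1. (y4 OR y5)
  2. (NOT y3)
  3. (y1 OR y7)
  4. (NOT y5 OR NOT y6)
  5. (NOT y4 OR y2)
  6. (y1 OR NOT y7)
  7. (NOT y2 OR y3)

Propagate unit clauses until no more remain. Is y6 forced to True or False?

False

Unit clause (NOT y3) sets y3 = False.
(y3 OR NOT y2) with y3 = False leaves only NOT y2, so y2 = False.
From (NOT y4 OR y2) and y2 = False: y4 = False.
From (y4 OR y5) and y4 = False: y5 = True.
In (NOT y5 OR NOT y6), NOT y5 is now false; NOT y6 must hold, so y6 = False.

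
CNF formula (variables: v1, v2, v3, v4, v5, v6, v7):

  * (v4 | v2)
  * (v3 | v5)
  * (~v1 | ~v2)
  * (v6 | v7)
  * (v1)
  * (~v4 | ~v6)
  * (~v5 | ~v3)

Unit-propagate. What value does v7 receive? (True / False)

True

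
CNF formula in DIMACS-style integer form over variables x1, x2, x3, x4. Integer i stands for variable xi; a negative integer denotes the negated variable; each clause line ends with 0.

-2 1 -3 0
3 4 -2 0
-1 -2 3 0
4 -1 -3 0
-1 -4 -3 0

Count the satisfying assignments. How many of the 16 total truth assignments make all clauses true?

7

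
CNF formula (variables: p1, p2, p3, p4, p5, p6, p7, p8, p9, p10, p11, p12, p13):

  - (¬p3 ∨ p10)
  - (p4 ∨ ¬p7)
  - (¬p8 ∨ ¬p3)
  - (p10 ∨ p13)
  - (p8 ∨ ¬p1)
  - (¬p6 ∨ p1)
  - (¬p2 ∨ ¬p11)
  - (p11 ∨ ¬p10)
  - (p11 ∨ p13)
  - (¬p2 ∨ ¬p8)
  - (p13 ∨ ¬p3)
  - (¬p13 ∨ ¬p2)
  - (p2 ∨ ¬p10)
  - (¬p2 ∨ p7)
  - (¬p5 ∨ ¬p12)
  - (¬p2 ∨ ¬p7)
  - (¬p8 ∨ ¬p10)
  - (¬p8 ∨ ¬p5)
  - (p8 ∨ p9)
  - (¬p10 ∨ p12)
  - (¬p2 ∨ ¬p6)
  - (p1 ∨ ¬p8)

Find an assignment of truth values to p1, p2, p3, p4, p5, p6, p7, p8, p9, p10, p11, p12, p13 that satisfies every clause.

p1=0, p2=0, p3=0, p4=1, p5=1, p6=0, p7=0, p8=0, p9=1, p10=0, p11=0, p12=0, p13=1

Pure literal: p3 appears only negated; assign p3 = False.
p4 occurs only positively in the remaining clauses — set p4 = True.
Set p1 = False and propagate.
  then p6 is forced to False.
  then p8 is forced to False.
  then p9 is forced to True.
Try p2 = False.
  then p10 is forced to False.
  then p13 is forced to True.
For the remaining variables, p5 = True, p7 = False, p11 = False, p12 = False works.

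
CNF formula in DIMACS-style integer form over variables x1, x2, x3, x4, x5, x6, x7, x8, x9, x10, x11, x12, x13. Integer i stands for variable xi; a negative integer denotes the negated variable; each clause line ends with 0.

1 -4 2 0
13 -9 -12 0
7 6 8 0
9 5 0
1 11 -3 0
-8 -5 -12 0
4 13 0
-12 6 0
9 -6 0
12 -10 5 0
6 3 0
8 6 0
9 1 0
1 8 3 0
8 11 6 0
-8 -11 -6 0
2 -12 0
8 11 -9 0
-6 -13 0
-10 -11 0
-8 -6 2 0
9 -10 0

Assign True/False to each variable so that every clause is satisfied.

x1=1  x2=1  x3=1  x4=1  x5=1  x6=0  x7=1  x8=1  x9=0  x10=0  x11=0  x12=0  x13=1

Check each clause:
  1. (x2 || x1 || !x4) — x1 is true.
  2. (x13 || !x12 || !x9) — !x12 is true.
  3. (x7 || x8 || x6) — x8 is true.
  4. (x5 || x9) — x5 is true.
  5. (!x3 || x11 || x1) — x1 is true.
  6. (!x5 || !x8 || !x12) — !x12 is true.
  7. (x4 || x13) — x4 is true.
  8. (!x12 || x6) — !x12 is true.
  9. (x9 || !x6) — !x6 is true.
  10. (x12 || !x10 || x5) — x5 is true.
  11. (x3 || x6) — x3 is true.
  12. (x8 || x6) — x8 is true.
  13. (x1 || x9) — x1 is true.
  14. (x3 || x8 || x1) — x8 is true.
  15. (x6 || x8 || x11) — x8 is true.
  16. (!x6 || !x11 || !x8) — !x6 is true.
  17. (x2 || !x12) — x2 is true.
  18. (x11 || x8 || !x9) — x8 is true.
  19. (!x6 || !x13) — !x6 is true.
  20. (!x11 || !x10) — !x11 is true.
  21. (!x8 || !x6 || x2) — x2 is true.
  22. (x9 || !x10) — !x10 is true.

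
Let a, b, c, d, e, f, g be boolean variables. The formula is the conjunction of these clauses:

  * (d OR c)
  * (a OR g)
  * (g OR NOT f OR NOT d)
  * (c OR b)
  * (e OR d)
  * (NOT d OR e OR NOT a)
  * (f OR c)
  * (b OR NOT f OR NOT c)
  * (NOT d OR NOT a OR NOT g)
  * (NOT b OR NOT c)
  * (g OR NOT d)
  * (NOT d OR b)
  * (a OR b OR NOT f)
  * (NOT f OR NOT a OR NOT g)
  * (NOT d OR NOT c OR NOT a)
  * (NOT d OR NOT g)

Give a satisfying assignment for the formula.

a = T  b = F  c = T  d = F  e = T  f = F  g = F

Pure literal: e appears only positively; assign e = True.
Try a = True.
The remaining clauses are satisfied by b = False, c = True, d = False, f = False, g = False.
Every clause has at least one true literal under this assignment.
Check each clause:
  1. (d OR c) — c is true.
  2. (g OR a) — a is true.
  3. (NOT d OR g OR NOT f) — NOT f is true.
  4. (c OR b) — c is true.
  5. (e OR d) — e is true.
  6. (e OR NOT a OR NOT d) — NOT d is true.
  7. (c OR f) — c is true.
  8. (NOT f OR b OR NOT c) — NOT f is true.
  9. (NOT a OR NOT g OR NOT d) — NOT g is true.
  10. (NOT c OR NOT b) — NOT b is true.
  11. (NOT d OR g) — NOT d is true.
  12. (b OR NOT d) — NOT d is true.
  13. (a OR NOT f OR b) — a is true.
  14. (NOT a OR NOT f OR NOT g) — NOT g is true.
  15. (NOT c OR NOT d OR NOT a) — NOT d is true.
  16. (NOT g OR NOT d) — NOT g is true.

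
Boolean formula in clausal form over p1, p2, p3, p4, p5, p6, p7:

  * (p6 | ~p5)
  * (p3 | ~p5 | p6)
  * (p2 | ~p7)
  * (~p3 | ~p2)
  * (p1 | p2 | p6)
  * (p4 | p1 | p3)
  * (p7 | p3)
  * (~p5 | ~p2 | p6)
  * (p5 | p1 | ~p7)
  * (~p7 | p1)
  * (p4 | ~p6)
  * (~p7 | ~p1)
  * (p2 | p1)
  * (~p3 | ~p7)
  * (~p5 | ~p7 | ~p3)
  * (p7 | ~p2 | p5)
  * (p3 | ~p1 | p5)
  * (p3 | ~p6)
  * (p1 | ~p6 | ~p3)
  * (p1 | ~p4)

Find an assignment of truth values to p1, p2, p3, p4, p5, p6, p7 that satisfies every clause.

Branch on p1: take p1 = True.
  then p7 is forced to False.
  then p3 is forced to True.
  then p2 is forced to False.
Branch on p4: take p4 = False.
  then p6 is forced to False.
  then p5 is forced to False.
Every clause has at least one true literal under this assignment.

p1=T, p2=F, p3=T, p4=F, p5=F, p6=F, p7=F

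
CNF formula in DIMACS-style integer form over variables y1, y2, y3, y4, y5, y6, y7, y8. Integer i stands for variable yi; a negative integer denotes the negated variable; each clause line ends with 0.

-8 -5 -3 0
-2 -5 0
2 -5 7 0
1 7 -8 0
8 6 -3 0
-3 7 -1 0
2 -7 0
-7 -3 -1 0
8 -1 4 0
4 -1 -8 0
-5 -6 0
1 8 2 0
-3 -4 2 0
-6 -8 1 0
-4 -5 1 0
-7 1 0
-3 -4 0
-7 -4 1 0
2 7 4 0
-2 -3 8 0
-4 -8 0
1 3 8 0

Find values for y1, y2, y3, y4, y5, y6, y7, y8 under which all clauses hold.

Pure literal: y5 appears only negated; assign y5 = False.
Branch on y1: take y1 = True.
Try y2 = True.
Try y3 = False.
For the remaining variables, y4 = True, y6 = True, y7 = False, y8 = False works.
Check each clause:
  1. (~y5 \/ ~y3 \/ ~y8) — ~y8 is true.
  2. (~y5 \/ ~y2) — ~y5 is true.
  3. (y7 \/ ~y5 \/ y2) — y2 is true.
  4. (~y8 \/ y1 \/ y7) — ~y8 is true.
  5. (~y3 \/ y6 \/ y8) — ~y3 is true.
  6. (y7 \/ ~y3 \/ ~y1) — ~y3 is true.
  7. (y2 \/ ~y7) — ~y7 is true.
  8. (~y1 \/ ~y3 \/ ~y7) — ~y7 is true.
  9. (y8 \/ ~y1 \/ y4) — y4 is true.
  10. (~y8 \/ y4 \/ ~y1) — ~y8 is true.
  11. (~y5 \/ ~y6) — ~y5 is true.
  12. (y1 \/ y2 \/ y8) — y1 is true.
  13. (y2 \/ ~y4 \/ ~y3) — y2 is true.
  14. (~y8 \/ ~y6 \/ y1) — ~y8 is true.
  15. (~y5 \/ ~y4 \/ y1) — y1 is true.
  16. (~y7 \/ y1) — y1 is true.
  17. (~y4 \/ ~y3) — ~y3 is true.
  18. (y1 \/ ~y4 \/ ~y7) — y1 is true.
  19. (y2 \/ y4 \/ y7) — y2 is true.
  20. (~y2 \/ y8 \/ ~y3) — ~y3 is true.
  21. (~y8 \/ ~y4) — ~y8 is true.
  22. (y1 \/ y8 \/ y3) — y1 is true.

y1 = T, y2 = T, y3 = F, y4 = T, y5 = F, y6 = T, y7 = F, y8 = F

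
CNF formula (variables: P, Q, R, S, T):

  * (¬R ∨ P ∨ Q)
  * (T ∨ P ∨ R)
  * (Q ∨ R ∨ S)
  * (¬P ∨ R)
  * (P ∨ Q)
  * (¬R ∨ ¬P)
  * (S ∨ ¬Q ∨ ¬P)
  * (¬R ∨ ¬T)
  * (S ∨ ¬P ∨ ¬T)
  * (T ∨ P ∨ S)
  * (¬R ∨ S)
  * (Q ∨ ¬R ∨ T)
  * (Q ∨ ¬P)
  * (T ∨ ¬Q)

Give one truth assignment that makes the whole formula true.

P=False, Q=True, R=False, S=True, T=True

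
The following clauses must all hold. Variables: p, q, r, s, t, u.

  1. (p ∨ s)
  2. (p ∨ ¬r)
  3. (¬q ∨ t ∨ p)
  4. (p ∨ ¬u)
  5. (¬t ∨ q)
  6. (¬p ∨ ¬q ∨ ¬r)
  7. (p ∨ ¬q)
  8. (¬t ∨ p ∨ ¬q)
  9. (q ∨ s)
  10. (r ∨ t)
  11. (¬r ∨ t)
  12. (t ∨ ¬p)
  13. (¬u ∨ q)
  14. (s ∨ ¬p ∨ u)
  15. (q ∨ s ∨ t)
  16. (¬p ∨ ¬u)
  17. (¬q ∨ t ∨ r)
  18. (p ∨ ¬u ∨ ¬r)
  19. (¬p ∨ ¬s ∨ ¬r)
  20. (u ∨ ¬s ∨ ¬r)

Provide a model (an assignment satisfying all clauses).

p=True, q=True, r=False, s=True, t=True, u=False

Check each clause:
  1. (s ∨ p) — p is true.
  2. (¬r ∨ p) — p is true.
  3. (p ∨ t ∨ ¬q) — p is true.
  4. (p ∨ ¬u) — p is true.
  5. (¬t ∨ q) — q is true.
  6. (¬p ∨ ¬q ∨ ¬r) — ¬r is true.
  7. (p ∨ ¬q) — p is true.
  8. (¬t ∨ ¬q ∨ p) — p is true.
  9. (s ∨ q) — q is true.
  10. (r ∨ t) — t is true.
  11. (t ∨ ¬r) — t is true.
  12. (¬p ∨ t) — t is true.
  13. (¬u ∨ q) — q is true.
  14. (s ∨ ¬p ∨ u) — s is true.
  15. (q ∨ t ∨ s) — q is true.
  16. (¬p ∨ ¬u) — ¬u is true.
  17. (t ∨ ¬q ∨ r) — t is true.
  18. (p ∨ ¬r ∨ ¬u) — p is true.
  19. (¬p ∨ ¬s ∨ ¬r) — ¬r is true.
  20. (¬s ∨ u ∨ ¬r) — ¬r is true.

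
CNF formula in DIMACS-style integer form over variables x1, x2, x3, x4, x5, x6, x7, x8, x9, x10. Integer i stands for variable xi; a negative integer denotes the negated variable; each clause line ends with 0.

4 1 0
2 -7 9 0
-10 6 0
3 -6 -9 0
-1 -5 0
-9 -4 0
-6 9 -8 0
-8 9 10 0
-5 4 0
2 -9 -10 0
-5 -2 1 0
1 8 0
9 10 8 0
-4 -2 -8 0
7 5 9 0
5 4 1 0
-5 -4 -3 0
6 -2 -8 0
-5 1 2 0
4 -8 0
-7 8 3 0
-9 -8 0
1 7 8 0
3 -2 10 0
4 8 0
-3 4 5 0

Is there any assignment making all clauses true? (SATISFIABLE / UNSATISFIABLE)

SATISFIABLE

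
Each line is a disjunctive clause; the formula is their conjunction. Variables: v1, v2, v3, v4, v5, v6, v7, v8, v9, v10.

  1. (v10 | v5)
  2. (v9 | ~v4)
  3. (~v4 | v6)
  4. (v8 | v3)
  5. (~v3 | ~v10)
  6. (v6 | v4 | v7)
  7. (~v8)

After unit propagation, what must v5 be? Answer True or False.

True

(~v8) is a unit clause: v8 = False.
In (v3 | v8), v8 is now false; v3 must hold, so v3 = True.
(~v3 | ~v10): since v3 = True, the clause reduces to (~v10). v10 = False.
In (v5 | v10), v10 is now false; v5 must hold, so v5 = True.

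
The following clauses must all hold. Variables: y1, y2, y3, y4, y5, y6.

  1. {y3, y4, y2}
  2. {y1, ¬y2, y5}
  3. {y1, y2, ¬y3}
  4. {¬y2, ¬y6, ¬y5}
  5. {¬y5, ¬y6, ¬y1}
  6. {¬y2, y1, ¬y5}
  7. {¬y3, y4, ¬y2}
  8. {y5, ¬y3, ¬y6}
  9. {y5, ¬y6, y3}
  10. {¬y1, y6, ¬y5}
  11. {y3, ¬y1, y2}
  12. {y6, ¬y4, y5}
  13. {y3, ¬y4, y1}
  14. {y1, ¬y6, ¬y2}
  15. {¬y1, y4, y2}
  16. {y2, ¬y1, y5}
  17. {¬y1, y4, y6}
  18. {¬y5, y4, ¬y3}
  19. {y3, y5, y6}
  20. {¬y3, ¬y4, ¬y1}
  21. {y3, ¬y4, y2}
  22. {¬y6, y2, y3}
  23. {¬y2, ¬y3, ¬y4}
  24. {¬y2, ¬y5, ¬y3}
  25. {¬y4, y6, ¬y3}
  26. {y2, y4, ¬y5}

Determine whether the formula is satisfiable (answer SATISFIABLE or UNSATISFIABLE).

y2 = True:
  y5 = True:
    propagation gives y6=False, y1=True; an empty clause results — contradiction.
  y5 = False:
    y3 = True:
      propagation gives y4=True; contradiction.
    y3 = False:
      propagation gives y6=False; contradiction.
y2 = False:
  y3 = True:
    propagation gives y1=True, y4=True; an empty clause results — contradiction.
  y3 = False:
    propagation gives y4=True; an empty clause results — contradiction.
Every branch closes, so no satisfying assignment exists.

UNSATISFIABLE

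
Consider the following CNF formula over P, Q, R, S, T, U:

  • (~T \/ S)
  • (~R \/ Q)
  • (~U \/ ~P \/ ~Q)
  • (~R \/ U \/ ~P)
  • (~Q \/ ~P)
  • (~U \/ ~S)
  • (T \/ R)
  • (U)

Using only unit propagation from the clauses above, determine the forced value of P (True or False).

False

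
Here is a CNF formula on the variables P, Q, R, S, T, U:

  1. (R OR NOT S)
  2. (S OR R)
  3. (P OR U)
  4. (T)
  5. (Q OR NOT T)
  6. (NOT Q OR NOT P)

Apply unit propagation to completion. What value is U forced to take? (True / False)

True

(T) stands alone — T = True.
In (NOT T OR Q), NOT T is now false; Q must hold, so Q = True.
(NOT P OR NOT Q) with Q = True leaves only NOT P, so P = False.
In (P OR U), P is now false; U must hold, so U = True.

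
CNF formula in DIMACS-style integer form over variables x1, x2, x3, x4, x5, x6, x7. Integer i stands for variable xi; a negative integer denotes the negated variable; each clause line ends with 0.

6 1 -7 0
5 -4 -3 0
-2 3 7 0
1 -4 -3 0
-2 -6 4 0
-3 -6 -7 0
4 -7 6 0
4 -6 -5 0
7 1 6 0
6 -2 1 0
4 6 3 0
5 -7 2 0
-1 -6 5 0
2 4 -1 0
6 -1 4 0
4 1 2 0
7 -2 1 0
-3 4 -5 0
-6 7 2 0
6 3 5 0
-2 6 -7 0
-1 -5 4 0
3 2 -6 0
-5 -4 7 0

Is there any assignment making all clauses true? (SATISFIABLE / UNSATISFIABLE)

SATISFIABLE

Branch on x1: take x1 = True.
Try x2 = False.
  then x4 is forced to True.
Set x3 = True and propagate.
  then x5 is forced to True.
  then x7 is forced to True.
  then x6 is forced to False.
Every clause has at least one true literal under this assignment.
So x1 = T  x2 = F  x3 = T  x4 = T  x5 = T  x6 = F  x7 = T is a satisfying assignment.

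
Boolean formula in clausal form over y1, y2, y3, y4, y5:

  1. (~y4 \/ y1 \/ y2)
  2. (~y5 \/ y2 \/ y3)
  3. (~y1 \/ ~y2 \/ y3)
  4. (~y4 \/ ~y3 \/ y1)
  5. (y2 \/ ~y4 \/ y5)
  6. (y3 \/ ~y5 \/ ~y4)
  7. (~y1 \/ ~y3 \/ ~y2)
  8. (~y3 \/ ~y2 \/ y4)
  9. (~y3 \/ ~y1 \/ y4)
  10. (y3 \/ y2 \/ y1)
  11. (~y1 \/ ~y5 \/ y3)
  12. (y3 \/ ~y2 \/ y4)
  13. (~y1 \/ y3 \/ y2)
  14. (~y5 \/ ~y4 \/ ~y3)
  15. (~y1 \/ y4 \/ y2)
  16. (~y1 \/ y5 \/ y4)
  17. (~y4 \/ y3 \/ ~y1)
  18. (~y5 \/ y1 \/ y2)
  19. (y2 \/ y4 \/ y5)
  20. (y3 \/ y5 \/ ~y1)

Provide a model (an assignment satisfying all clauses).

y1=F, y2=T, y3=F, y4=T, y5=F

Branch on y1: take y1 = False.
Set y2 = True and propagate.
For the remaining variables, y3 = False, y4 = True, y5 = False works.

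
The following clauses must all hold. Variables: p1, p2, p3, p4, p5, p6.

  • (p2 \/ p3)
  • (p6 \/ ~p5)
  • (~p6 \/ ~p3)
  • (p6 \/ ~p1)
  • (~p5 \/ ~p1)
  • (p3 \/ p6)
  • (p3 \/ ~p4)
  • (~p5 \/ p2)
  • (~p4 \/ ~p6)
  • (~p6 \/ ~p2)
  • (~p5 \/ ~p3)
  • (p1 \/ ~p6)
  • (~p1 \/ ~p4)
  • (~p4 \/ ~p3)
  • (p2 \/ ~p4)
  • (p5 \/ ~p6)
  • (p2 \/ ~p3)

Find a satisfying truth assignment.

Pure literal: p4 appears only negated; assign p4 = False.
Try p1 = False.
  then p6 is forced to False.
  then p5 is forced to False.
  then p3 is forced to True.
  then p2 is forced to True.

p1=False  p2=True  p3=True  p4=False  p5=False  p6=False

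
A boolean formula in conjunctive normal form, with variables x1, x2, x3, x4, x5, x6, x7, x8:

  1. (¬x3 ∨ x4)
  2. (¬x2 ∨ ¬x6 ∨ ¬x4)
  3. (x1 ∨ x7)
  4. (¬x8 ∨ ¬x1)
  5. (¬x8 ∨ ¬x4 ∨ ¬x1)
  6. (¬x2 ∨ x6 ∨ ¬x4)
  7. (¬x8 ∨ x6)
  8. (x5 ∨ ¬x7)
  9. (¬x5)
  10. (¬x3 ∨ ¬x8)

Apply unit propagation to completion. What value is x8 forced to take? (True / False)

False

(¬x5) is a unit clause: x5 = False.
(x5 ∨ ¬x7) with x5 = False leaves only ¬x7, so x7 = False.
(x1 ∨ x7): since x7 = False, the clause reduces to (x1). x1 = True.
(¬x1 ∨ ¬x8) with x1 = True leaves only ¬x8, so x8 = False.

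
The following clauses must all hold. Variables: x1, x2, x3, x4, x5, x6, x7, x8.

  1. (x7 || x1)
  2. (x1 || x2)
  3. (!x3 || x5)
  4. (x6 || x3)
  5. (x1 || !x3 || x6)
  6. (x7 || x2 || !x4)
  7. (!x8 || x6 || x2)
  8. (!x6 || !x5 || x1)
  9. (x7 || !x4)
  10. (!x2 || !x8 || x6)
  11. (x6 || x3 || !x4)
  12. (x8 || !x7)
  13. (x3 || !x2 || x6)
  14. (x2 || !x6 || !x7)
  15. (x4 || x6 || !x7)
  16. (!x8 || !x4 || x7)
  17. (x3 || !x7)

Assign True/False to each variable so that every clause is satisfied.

x1=True, x2=True, x3=True, x4=False, x5=True, x6=True, x7=False, x8=True

Check each clause:
  1. (x1 || x7) — x1 is true.
  2. (x1 || x2) — x1 is true.
  3. (!x3 || x5) — x5 is true.
  4. (x3 || x6) — x3 is true.
  5. (x1 || x6 || !x3) — x1 is true.
  6. (x7 || !x4 || x2) — x2 is true.
  7. (!x8 || x6 || x2) — x2 is true.
  8. (!x5 || x1 || !x6) — x1 is true.
  9. (!x4 || x7) — !x4 is true.
  10. (x6 || !x8 || !x2) — x6 is true.
  11. (!x4 || x3 || x6) — x3 is true.
  12. (x8 || !x7) — x8 is true.
  13. (x3 || !x2 || x6) — x3 is true.
  14. (!x6 || !x7 || x2) — !x7 is true.
  15. (x6 || x4 || !x7) — !x7 is true.
  16. (x7 || !x4 || !x8) — !x4 is true.
  17. (x3 || !x7) — !x7 is true.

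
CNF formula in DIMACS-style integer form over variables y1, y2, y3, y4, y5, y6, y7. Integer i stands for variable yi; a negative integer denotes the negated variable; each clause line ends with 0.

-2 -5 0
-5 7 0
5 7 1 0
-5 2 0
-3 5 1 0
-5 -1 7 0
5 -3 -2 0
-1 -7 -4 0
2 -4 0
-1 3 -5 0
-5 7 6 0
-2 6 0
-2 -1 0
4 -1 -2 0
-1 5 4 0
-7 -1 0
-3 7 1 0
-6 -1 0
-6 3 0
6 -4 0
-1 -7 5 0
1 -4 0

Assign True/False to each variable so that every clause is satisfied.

y1=F, y2=F, y3=F, y4=F, y5=F, y6=F, y7=T

Check each clause:
  1. (~y5 \/ ~y2) — ~y5 is true.
  2. (~y5 \/ y7) — ~y5 is true.
  3. (y1 \/ y5 \/ y7) — y7 is true.
  4. (y2 \/ ~y5) — ~y5 is true.
  5. (y1 \/ y5 \/ ~y3) — ~y3 is true.
  6. (y7 \/ ~y1 \/ ~y5) — ~y5 is true.
  7. (y5 \/ ~y2 \/ ~y3) — ~y3 is true.
  8. (~y7 \/ ~y4 \/ ~y1) — ~y4 is true.
  9. (~y4 \/ y2) — ~y4 is true.
  10. (~y5 \/ y3 \/ ~y1) — ~y1 is true.
  11. (y6 \/ ~y5 \/ y7) — ~y5 is true.
  12. (~y2 \/ y6) — ~y2 is true.
  13. (~y1 \/ ~y2) — ~y1 is true.
  14. (~y1 \/ ~y2 \/ y4) — ~y1 is true.
  15. (~y1 \/ y4 \/ y5) — ~y1 is true.
  16. (~y1 \/ ~y7) — ~y1 is true.
  17. (~y3 \/ y1 \/ y7) — ~y3 is true.
  18. (~y6 \/ ~y1) — ~y6 is true.
  19. (~y6 \/ y3) — ~y6 is true.
  20. (y6 \/ ~y4) — ~y4 is true.
  21. (y5 \/ ~y1 \/ ~y7) — ~y1 is true.
  22. (~y4 \/ y1) — ~y4 is true.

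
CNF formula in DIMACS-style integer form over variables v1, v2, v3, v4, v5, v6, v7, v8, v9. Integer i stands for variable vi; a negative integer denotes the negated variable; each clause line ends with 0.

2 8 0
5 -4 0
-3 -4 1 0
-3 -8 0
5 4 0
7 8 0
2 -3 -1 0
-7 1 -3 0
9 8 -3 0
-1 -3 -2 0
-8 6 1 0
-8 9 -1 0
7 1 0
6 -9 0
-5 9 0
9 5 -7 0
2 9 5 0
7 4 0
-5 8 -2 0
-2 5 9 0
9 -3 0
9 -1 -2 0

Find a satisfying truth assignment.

Pure literal: v3 appears only negated; assign v3 = False.
v6 occurs only positively in the remaining clauses — set v6 = True.
Branch on v1: take v1 = False.
  then v7 is forced to True.
Set v2 = True and propagate.
For the remaining variables, v4 = False, v5 = True, v8 = True, v9 = True works.

v1=False, v2=True, v3=False, v4=False, v5=True, v6=True, v7=True, v8=True, v9=True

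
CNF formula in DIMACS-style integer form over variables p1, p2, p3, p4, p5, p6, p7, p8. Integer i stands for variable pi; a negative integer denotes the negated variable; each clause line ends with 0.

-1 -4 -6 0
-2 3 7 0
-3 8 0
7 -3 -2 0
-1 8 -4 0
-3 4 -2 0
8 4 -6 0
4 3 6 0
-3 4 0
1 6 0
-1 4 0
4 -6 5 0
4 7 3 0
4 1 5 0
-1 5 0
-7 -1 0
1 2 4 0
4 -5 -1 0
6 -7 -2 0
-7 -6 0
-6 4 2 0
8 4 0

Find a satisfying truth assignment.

p1 = False, p2 = False, p3 = True, p4 = True, p5 = True, p6 = True, p7 = False, p8 = True

Check each clause:
  1. (~p6 | ~p1 | ~p4) — ~p1 is true.
  2. (p3 | p7 | ~p2) — p3 is true.
  3. (p8 | ~p3) — p8 is true.
  4. (~p2 | p7 | ~p3) — ~p2 is true.
  5. (~p4 | p8 | ~p1) — p8 is true.
  6. (~p3 | ~p2 | p4) — p4 is true.
  7. (~p6 | p8 | p4) — p8 is true.
  8. (p3 | p4 | p6) — p3 is true.
  9. (~p3 | p4) — p4 is true.
  10. (p1 | p6) — p6 is true.
  11. (p4 | ~p1) — p4 is true.
  12. (~p6 | p4 | p5) — p4 is true.
  13. (p3 | p7 | p4) — p3 is true.
  14. (p1 | p5 | p4) — p4 is true.
  15. (p5 | ~p1) — p5 is true.
  16. (~p1 | ~p7) — ~p7 is true.
  17. (p2 | p1 | p4) — p4 is true.
  18. (~p1 | p4 | ~p5) — p4 is true.
  19. (~p2 | ~p7 | p6) — ~p7 is true.
  20. (~p7 | ~p6) — ~p7 is true.
  21. (~p6 | p2 | p4) — p4 is true.
  22. (p4 | p8) — p8 is true.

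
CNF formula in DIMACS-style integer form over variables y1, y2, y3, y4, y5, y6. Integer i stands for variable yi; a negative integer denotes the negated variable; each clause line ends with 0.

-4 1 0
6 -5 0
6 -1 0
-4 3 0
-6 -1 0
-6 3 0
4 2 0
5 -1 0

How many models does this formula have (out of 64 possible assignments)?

4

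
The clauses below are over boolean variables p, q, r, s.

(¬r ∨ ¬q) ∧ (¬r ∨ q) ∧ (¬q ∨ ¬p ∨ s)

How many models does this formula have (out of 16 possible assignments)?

7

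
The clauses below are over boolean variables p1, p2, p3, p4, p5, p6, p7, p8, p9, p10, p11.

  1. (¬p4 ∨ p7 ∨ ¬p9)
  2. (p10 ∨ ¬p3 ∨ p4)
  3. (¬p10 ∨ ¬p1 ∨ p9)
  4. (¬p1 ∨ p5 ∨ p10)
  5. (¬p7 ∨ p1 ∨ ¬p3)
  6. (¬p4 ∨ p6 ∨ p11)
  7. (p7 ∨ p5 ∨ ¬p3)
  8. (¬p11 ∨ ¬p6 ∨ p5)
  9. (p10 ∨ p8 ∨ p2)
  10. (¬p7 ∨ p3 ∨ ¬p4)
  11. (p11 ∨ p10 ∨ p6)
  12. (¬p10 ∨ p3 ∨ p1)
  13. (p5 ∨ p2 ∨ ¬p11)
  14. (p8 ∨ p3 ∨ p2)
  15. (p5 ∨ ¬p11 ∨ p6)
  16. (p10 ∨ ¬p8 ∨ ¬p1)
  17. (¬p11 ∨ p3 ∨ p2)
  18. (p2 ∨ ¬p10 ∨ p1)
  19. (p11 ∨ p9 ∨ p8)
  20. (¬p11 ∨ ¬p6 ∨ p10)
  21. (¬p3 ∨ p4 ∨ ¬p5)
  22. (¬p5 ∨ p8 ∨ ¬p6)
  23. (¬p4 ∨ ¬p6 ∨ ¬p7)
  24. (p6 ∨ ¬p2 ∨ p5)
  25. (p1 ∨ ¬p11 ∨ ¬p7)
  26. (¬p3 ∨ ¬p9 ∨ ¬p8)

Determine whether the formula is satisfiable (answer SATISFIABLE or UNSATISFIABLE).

Set p1 = False and propagate.
Try p2 = False.
  then p10 is forced to False.
  then p8 is forced to True.
Set p3 = False and propagate.
  then p11 is forced to False.
  then p6 is forced to True.
For the remaining variables, p4 = True, p5 = False, p7 = False, p9 = False works.
Every clause has at least one true literal under this assignment.
So p1=0, p2=0, p3=0, p4=1, p5=0, p6=1, p7=0, p8=1, p9=0, p10=0, p11=0 is a satisfying assignment.

SATISFIABLE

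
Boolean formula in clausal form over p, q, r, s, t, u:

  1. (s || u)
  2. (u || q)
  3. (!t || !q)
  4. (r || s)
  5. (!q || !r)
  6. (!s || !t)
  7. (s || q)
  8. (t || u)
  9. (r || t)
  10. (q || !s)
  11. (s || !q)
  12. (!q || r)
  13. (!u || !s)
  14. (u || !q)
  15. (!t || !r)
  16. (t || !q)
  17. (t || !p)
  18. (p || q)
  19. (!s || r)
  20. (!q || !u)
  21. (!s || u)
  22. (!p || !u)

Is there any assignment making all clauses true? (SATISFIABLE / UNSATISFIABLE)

UNSATISFIABLE

q = True:
  propagation gives t=False; an empty clause results — contradiction.
q = False:
  propagation gives u=True, s=True; an empty clause results — contradiction.
Every branch closes, so no satisfying assignment exists.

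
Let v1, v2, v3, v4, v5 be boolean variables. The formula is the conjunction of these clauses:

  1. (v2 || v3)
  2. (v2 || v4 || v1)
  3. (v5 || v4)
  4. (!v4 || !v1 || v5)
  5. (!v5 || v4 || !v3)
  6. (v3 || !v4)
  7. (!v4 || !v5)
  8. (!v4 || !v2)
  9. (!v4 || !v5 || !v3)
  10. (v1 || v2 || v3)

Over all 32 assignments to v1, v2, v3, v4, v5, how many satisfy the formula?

3

Satisfying assignments:
  v1=F v2=F v3=T v4=T v5=F
  v1=F v2=T v3=F v4=F v5=T
  v1=T v2=T v3=F v4=F v5=T
That's 3 in total.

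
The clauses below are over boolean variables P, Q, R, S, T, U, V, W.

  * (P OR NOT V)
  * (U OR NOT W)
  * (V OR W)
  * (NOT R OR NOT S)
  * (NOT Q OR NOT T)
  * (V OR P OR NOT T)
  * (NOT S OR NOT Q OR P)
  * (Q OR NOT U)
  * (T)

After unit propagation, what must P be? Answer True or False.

True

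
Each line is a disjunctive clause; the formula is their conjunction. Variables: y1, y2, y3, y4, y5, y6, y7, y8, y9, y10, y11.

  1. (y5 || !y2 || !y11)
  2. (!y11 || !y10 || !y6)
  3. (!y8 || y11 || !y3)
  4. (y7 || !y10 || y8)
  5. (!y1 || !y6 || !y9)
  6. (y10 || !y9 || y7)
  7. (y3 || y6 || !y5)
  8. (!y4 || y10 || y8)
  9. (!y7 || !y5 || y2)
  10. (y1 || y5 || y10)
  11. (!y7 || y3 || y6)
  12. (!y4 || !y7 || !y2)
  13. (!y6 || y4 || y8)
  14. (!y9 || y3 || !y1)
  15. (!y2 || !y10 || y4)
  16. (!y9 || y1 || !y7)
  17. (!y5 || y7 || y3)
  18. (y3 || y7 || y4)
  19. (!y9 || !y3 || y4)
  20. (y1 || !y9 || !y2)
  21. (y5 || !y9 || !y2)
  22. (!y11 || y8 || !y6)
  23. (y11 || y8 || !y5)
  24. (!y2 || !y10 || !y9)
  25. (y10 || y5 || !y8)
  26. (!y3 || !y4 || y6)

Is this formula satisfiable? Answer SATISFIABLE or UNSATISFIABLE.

SATISFIABLE

y9 occurs only negated in the remaining clauses — set y9 = False.
Branch on y1: take y1 = True.
Try y2 = True.
For the remaining variables, y3 = False, y4 = False, y5 = True, y6 = True, y7 = True, y8 = True, y10 = False, y11 = True works.
So y1 = T  y2 = T  y3 = F  y4 = F  y5 = T  y6 = T  y7 = T  y8 = T  y9 = F  y10 = F  y11 = T is a satisfying assignment.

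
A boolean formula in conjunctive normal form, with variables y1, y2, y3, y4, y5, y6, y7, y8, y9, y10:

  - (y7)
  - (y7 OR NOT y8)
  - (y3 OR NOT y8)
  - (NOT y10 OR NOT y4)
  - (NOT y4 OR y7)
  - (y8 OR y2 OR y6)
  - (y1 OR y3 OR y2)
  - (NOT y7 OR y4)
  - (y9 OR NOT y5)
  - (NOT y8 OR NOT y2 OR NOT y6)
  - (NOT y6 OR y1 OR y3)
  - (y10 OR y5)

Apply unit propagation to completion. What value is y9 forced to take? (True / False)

True

(y7) is a unit clause: y7 = True.
(NOT y7 OR y4) with y7 = True leaves only y4, so y4 = True.
(NOT y4 OR NOT y10) with y4 = True leaves only NOT y10, so y10 = False.
From (y10 OR y5) and y10 = False: y5 = True.
In (NOT y5 OR y9), NOT y5 is now false; y9 must hold, so y9 = True.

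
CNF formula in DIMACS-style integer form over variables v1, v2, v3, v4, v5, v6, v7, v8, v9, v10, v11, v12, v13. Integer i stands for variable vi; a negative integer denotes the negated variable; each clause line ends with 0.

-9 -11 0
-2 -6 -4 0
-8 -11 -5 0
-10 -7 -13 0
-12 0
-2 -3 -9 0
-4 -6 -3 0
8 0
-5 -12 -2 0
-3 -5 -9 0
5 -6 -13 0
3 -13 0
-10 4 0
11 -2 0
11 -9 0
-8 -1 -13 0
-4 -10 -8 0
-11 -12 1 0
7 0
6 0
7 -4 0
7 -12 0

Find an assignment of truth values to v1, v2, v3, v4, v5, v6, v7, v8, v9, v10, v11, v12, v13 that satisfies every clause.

v1=0  v2=0  v3=0  v4=1  v5=0  v6=1  v7=1  v8=1  v9=0  v10=0  v11=0  v12=0  v13=0

Unit propagation: (¬v12) forces v12 = False.
The clause (v8) is unit: v8 must be True.
Unit propagation: (v7) forces v7 = True.
(v6) is a unit clause, so v6 = True.
Pure literal: v1 appears only negated; assign v1 = False.
v2 occurs only negated in the remaining clauses — set v2 = False.
Set v3 = False and propagate.
  then v13 is forced to False.
Set v4 = True and propagate.
  then v10 is forced to False.
Set v5 = False and propagate.
The remaining clauses are satisfied by v9 = False, v11 = False.
Every clause has at least one true literal under this assignment.
Check each clause:
  1. {¬v9, ¬v11} — ¬v11 is true.
  2. {¬v2, ¬v6, ¬v4} — ¬v2 is true.
  3. {¬v8, ¬v11, ¬v5} — ¬v5 is true.
  4. {¬v7, ¬v13, ¬v10} — ¬v13 is true.
  5. {¬v12} — ¬v12 is true.
  6. {¬v2, ¬v9, ¬v3} — ¬v3 is true.
  7. {¬v4, ¬v6, ¬v3} — ¬v3 is true.
  8. {v8} — v8 is true.
  9. {¬v2, ¬v5, ¬v12} — ¬v5 is true.
  10. {¬v5, ¬v3, ¬v9} — ¬v5 is true.
  11. {¬v13, v5, ¬v6} — ¬v13 is true.
  12. {v3, ¬v13} — ¬v13 is true.
  13. {v4, ¬v10} — v4 is true.
  14. {v11, ¬v2} — ¬v2 is true.
  15. {¬v9, v11} — ¬v9 is true.
  16. {¬v13, ¬v8, ¬v1} — ¬v13 is true.
  17. {¬v8, ¬v10, ¬v4} — ¬v10 is true.
  18. {v1, ¬v11, ¬v12} — ¬v12 is true.
  19. {v7} — v7 is true.
  20. {v6} — v6 is true.
  21. {¬v4, v7} — v7 is true.
  22. {¬v12, v7} — ¬v12 is true.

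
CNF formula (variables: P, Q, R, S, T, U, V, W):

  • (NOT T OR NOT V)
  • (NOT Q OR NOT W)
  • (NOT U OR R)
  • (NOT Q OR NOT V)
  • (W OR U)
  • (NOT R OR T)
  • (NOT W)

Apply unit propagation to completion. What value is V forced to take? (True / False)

False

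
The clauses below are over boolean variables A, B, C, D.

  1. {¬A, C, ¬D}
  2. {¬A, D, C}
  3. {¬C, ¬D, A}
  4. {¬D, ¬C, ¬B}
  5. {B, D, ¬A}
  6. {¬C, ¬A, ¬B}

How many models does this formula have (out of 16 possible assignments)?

7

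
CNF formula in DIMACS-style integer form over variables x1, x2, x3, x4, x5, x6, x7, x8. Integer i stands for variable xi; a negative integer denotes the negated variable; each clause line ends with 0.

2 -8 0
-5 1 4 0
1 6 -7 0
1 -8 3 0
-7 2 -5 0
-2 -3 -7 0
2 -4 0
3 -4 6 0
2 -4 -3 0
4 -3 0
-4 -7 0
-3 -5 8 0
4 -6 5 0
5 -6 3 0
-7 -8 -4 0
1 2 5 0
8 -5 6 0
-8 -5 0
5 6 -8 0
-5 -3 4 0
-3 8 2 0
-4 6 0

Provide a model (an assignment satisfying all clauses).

x1=F  x2=T  x3=F  x4=F  x5=F  x6=F  x7=F  x8=F

x7 occurs only negated in the remaining clauses — set x7 = False.
Try x1 = False.
The remaining clauses are satisfied by x2 = True, x3 = False, x4 = False, x5 = False, x6 = False, x8 = False.
Every clause has at least one true literal under this assignment.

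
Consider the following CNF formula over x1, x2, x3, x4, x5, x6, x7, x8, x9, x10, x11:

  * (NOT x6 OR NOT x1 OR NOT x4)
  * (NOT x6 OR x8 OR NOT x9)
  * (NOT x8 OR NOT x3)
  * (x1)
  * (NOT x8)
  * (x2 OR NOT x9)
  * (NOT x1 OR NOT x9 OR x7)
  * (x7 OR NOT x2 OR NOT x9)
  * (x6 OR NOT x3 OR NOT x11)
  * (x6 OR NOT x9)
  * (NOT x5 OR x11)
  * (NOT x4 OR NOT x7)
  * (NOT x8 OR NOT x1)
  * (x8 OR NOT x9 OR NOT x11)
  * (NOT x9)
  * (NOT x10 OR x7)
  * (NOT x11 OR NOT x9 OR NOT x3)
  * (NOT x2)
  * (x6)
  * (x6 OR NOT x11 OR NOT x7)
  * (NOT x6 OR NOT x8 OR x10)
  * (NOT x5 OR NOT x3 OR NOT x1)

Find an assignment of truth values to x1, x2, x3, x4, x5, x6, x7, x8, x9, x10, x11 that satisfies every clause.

x1=T, x2=F, x3=F, x4=F, x5=F, x6=T, x7=F, x8=F, x9=F, x10=F, x11=F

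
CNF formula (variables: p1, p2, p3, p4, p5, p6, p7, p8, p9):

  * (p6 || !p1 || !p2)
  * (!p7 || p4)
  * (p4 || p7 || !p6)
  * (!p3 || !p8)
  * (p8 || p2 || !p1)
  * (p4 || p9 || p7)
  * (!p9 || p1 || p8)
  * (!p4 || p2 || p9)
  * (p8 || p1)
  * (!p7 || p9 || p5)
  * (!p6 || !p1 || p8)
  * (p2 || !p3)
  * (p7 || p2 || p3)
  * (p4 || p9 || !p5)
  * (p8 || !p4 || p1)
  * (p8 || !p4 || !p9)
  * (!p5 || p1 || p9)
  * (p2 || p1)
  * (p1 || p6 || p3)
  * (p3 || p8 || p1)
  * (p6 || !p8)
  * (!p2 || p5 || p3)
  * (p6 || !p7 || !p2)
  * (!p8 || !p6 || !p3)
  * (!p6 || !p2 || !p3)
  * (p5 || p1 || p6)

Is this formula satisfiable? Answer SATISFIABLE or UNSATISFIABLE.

Set p1 = True and propagate.
Branch on p2: take p2 = True.
  then p6 is forced to True.
  then p8 is forced to True.
  then p3 is forced to False.
  then p5 is forced to True.
Set p4 = True and propagate.
p7, p9 are now unconstrained; take p7 = True, p9 = True.
Every clause has at least one true literal under this assignment.
So p1=T  p2=T  p3=F  p4=T  p5=T  p6=T  p7=T  p8=T  p9=T is a satisfying assignment.

SATISFIABLE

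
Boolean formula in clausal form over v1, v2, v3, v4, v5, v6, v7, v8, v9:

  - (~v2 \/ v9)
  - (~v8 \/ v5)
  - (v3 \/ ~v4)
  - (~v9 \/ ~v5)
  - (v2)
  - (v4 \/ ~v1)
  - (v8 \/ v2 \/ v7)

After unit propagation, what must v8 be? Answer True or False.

False

(v2) stands alone — v2 = True.
(v9 \/ ~v2) with v2 = True leaves only v9, so v9 = True.
(~v5 \/ ~v9) with v9 = True leaves only ~v5, so v5 = False.
(~v8 \/ v5) with v5 = False leaves only ~v8, so v8 = False.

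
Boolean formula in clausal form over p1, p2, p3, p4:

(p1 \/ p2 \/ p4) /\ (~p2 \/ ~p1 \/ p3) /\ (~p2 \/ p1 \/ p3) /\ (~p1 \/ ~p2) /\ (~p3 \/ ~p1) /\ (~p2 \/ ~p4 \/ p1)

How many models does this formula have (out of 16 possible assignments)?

5

Satisfying assignments:
  p1=F p2=F p3=F p4=T
  p1=F p2=F p3=T p4=T
  p1=F p2=T p3=T p4=F
  p1=T p2=F p3=F p4=F
  p1=T p2=F p3=F p4=T
Count: 5.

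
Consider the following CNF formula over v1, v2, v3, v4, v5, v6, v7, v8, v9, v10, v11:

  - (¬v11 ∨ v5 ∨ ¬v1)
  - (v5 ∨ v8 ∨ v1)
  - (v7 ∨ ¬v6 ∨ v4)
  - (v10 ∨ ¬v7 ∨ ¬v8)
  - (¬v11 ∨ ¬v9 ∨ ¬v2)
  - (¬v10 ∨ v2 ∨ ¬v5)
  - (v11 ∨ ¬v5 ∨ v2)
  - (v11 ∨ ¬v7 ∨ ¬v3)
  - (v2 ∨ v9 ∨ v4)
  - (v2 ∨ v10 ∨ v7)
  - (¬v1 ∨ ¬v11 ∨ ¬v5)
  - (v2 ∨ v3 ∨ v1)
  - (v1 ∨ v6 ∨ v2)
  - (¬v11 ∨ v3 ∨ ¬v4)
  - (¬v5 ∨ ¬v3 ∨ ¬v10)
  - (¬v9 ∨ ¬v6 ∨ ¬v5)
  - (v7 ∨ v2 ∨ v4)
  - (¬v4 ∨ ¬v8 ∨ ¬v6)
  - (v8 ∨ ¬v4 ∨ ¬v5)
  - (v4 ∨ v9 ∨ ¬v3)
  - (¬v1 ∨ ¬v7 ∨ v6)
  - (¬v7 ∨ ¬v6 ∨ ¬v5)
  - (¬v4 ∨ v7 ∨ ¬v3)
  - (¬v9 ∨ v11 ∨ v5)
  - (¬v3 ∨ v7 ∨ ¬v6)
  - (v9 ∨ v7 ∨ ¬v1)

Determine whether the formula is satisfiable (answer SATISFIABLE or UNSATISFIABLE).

Try v1 = True.
For the remaining variables, v2 = True, v3 = False, v4 = False, v5 = False, v6 = True, v7 = True, v8 = False, v9 = False, v10 = True, v11 = False works.
Every clause has at least one true literal under this assignment.
So v1 = True, v2 = True, v3 = False, v4 = False, v5 = False, v6 = True, v7 = True, v8 = False, v9 = False, v10 = True, v11 = False is a satisfying assignment.

SATISFIABLE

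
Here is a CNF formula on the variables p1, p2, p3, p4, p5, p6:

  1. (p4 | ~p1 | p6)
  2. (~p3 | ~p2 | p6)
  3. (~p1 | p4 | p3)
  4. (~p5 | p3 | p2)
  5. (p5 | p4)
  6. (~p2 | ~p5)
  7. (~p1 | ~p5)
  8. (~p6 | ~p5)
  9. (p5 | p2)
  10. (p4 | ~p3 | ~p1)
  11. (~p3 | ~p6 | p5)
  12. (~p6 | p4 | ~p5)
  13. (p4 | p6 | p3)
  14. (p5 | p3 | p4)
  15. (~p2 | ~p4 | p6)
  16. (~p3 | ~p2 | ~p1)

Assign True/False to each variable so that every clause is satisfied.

Pure literal: p1 appears only negated; assign p1 = False.
Set p2 = True and propagate.
  then p5 is forced to False.
  then p4 is forced to True.
  then p6 is forced to True.
  then p3 is forced to False.

p1=F, p2=T, p3=F, p4=T, p5=F, p6=T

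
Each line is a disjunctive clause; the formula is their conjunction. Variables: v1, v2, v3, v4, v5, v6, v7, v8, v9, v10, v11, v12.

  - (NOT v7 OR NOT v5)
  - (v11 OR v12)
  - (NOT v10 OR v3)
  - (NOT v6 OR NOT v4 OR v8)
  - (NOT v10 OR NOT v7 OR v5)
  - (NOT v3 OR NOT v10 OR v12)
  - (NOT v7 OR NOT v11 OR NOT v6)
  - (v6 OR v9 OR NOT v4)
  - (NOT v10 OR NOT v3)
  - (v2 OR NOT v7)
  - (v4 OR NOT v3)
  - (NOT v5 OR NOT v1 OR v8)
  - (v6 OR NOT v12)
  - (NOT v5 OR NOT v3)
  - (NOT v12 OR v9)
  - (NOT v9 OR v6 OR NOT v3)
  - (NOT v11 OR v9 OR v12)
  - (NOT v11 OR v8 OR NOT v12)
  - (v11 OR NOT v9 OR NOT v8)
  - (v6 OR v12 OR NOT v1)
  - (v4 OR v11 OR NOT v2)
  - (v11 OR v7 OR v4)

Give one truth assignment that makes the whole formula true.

Pure literal: v1 appears only negated; assign v1 = False.
Pure literal: v10 appears only negated; assign v10 = False.
Set v2 = True and propagate.
For the remaining variables, v3 = False, v4 = False, v5 = False, v6 = True, v7 = False, v8 = False, v9 = True, v11 = True, v12 = False works.

v1=0  v2=1  v3=0  v4=0  v5=0  v6=1  v7=0  v8=0  v9=1  v10=0  v11=1  v12=0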